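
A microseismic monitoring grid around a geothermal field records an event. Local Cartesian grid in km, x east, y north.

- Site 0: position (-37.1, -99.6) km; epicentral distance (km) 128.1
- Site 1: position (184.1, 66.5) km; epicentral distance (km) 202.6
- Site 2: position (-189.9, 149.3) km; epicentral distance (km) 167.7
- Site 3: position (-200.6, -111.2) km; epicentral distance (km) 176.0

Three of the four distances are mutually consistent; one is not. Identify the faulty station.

Site 1

Solve using three stations at a time. Using Site 0, Site 2, Site 3 (subtract circle equations pairwise → linear system) gives (x, y) ≈ (-83.2, 19.9).
Distances from that point to each station vs reported:
  Site 0: calculated 128.1 vs reported 128.1 → residual 0.0 km
  Site 1: calculated 271.3 vs reported 202.6 → residual 68.7 km
  Site 2: calculated 167.7 vs reported 167.7 → residual 0.0 km
  Site 3: calculated 176.0 vs reported 176.0 → residual 0.0 km
Site 0, Site 2, Site 3 are mutually consistent (residuals ≈ 0); Site 1 is off by 68.7 km.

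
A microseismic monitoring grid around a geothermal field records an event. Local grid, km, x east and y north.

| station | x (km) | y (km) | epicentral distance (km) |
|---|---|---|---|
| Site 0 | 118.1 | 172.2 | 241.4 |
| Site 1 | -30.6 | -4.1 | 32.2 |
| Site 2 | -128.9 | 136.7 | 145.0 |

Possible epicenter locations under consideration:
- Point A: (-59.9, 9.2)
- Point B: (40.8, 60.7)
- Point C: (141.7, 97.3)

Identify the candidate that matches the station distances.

For each candidate, compare |candidate − station| to the reported distance:
Point A: residuals Site 0 0.0, Site 1 0.0, Site 2 0.0 → max 0.0 km
Point B: residuals Site 0 105.7, Site 1 64.2, Site 2 40.9 → max 105.7 km
Point C: residuals Site 0 162.9, Site 1 167.7, Site 2 128.5 → max 167.7 km
Only Point A has all residuals ≈ 0.

Point A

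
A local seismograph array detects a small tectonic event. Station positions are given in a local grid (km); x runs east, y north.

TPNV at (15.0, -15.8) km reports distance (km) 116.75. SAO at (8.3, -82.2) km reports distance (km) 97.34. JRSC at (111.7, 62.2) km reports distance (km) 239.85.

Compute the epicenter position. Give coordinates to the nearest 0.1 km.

Circle about each station: (x − 15.0)² + (y + 15.8)² = 116.75²; (x − 8.3)² + (y + 82.2)² = 97.34²; (x − 111.7)² + (y − 62.2)² = 239.85².
Subtracting the TPNV equation from the SAO and JRSC equations removes the quadratic terms:
-13.4 x − 132.8 y = 10506.58
193.4 x + 156.0 y = -28026.37
Solving the 2×2 system: x ≈ -88.3, y ≈ -70.2 km.

-88.3 km east, -70.2 km north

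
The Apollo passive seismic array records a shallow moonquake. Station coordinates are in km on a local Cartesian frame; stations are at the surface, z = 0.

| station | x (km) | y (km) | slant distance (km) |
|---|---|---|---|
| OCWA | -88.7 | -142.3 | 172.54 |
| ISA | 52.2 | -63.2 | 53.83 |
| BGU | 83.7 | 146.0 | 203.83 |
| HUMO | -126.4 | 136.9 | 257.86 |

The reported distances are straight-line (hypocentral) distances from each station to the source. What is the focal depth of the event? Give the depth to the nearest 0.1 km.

depth ≈ 51.2 km

Each station gives a sphere (x−x_i)² + (y−y_i)² + z² = d_i² (stations at z=0).
Subtracting the OCWA sphere from ISA and BGU: z² cancels, leaving linear equations in x and y:
281.8 x + 158.2 y = 5474.48
344.8 x + 576.6 y = -11571.91
Solving: x ≈ 46.205, y ≈ -47.699 km (keep extra digits for the depth step; rounded: 46.2, -47.7).
Then from the OCWA sphere: z² = 172.54² − (x + 88.7)² − (y + 142.3)² with x = 46.205, y = -47.699, so z ≈ 51.199 ≈ 51.2 km.
Check against HUMO (with the unrounded solution): distance 257.86 ≈ 257.86 km. ✓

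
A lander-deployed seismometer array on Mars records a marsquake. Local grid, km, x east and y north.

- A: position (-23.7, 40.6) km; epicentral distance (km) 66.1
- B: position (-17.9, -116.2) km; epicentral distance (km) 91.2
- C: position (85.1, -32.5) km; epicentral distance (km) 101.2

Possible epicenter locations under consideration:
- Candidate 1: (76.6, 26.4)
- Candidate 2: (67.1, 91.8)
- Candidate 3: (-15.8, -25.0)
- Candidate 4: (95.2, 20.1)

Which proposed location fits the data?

For each candidate, compare |candidate − station| to the reported distance:
Candidate 1: residuals A 35.2, B 79.9, C 41.7 → max 79.9 km
Candidate 2: residuals A 38.1, B 133.5, C 24.4 → max 133.5 km
Candidate 3: residuals A 0.0, B 0.0, C 0.0 → max 0.0 km
Candidate 4: residuals A 54.6, B 85.9, C 47.6 → max 85.9 km
Only Candidate 3 has all residuals ≈ 0.

Candidate 3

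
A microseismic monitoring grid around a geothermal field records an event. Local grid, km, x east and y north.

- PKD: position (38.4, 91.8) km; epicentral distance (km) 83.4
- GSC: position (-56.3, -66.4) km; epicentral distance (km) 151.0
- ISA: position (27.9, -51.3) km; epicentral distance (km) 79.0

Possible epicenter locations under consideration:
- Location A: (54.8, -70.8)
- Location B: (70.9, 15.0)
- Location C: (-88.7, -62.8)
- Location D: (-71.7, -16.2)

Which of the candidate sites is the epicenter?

For each candidate, compare |candidate − station| to the reported distance:
Location A: residuals PKD 80.0, GSC 39.8, ISA 45.8 → max 80.0 km
Location B: residuals PKD 0.0, GSC 0.0, ISA 0.0 → max 0.0 km
Location C: residuals PKD 116.7, GSC 118.4, ISA 38.2 → max 118.4 km
Location D: residuals PKD 70.8, GSC 98.5, ISA 26.6 → max 98.5 km
Only Location B has all residuals ≈ 0.

Location B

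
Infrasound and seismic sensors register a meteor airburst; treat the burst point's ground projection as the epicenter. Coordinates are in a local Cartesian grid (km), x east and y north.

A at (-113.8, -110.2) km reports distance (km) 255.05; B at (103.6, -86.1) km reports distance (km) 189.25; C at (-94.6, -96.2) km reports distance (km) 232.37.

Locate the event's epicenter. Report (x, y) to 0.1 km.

x ≈ 41.0 km, y ≈ 92.5 km

Circle about each station: (x + 113.8)² + (y + 110.2)² = 255.05²; (x − 103.6)² + (y + 86.1)² = 189.25²; (x + 94.6)² + (y + 96.2)² = 232.37².
Subtracting the A equation from the B and C equations removes the quadratic terms:
434.8 x + 48.2 y = 22286.63
38.4 x + 28.0 y = 4163.81
Solving the 2×2 system: x ≈ 41.0, y ≈ 92.5 km.
Check against A (with the unrounded x, y): √((x + 113.8)²+(y + 110.2)²) = 255.03 ≈ 255.05 km. ✓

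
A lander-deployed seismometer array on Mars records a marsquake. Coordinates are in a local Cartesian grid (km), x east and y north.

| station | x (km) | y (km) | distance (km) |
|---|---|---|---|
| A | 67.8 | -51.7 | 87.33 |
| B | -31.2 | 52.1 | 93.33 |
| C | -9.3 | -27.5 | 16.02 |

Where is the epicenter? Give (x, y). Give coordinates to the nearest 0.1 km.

x ≈ -18.8 km, y ≈ -40.4 km

Circle about each station: (x − 67.8)² + (y + 51.7)² = 87.33²; (x + 31.2)² + (y − 52.1)² = 93.33²; (x + 9.3)² + (y + 27.5)² = 16.02².
Subtracting pairs of circle equations eliminates x²+y² and gives linear equations (the radical axes):
-198.0 x + 207.6 y = -4665.84
-154.2 x + 48.4 y = 942.90
Solving the 2×2 system: x ≈ -18.8, y ≈ -40.4 km.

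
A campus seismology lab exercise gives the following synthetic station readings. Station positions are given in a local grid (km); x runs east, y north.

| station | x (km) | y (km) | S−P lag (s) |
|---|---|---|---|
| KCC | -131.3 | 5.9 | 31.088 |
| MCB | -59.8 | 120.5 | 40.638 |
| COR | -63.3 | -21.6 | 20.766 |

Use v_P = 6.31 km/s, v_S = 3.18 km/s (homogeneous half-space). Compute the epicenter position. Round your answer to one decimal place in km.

Distance from S−P lag: d = Δt · v_P v_S / (v_P − v_S) = Δt · (6.31·3.18)/(6.31−3.18) ≈ 6.4108·Δt.
So d_KCC = 199.30, d_MCB = 260.52, d_COR = 133.13 km.
Circle about each station: (x + 131.3)² + (y − 5.9)² = 199.30²; (x + 59.8)² + (y − 120.5)² = 260.52²; (x + 63.3)² + (y + 21.6)² = 133.13².
Subtracting the KCC equation from the MCB and COR equations removes the quadratic terms:
143.0 x + 229.2 y = -27328.39
136.0 x − 55.0 y = 9195.84
Solving the 2×2 system: x ≈ 15.5, y ≈ -128.9 km.

15.5 km east, -128.9 km north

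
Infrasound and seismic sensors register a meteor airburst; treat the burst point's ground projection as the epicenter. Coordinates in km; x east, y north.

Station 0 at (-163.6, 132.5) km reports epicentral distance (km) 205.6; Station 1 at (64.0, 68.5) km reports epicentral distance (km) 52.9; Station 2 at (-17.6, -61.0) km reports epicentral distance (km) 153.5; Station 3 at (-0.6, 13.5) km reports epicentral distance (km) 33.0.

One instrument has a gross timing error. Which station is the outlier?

Solve using three stations at a time. Using Station 0, Station 1, Station 3 (subtract circle equations pairwise → linear system) gives (x, y) ≈ (19.8, 39.5).
Distances from that point to each station vs reported:
  Station 0: calculated 205.6 vs reported 205.6 → residual 0.0 km
  Station 1: calculated 52.9 vs reported 52.9 → residual 0.0 km
  Station 2: calculated 107.2 vs reported 153.5 → residual 46.3 km
  Station 3: calculated 33.0 vs reported 33.0 → residual 0.0 km
Station 0, Station 1, Station 3 are mutually consistent (residuals ≈ 0); Station 2 is off by 46.3 km.

Station 2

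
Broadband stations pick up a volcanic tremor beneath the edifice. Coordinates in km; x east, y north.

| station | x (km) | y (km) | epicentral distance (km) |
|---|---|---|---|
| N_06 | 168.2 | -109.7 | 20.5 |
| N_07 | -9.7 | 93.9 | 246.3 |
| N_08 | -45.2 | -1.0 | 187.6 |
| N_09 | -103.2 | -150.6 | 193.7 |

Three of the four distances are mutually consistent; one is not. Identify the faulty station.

Solve using three stations at a time. Using N_07, N_08, N_09 (subtract circle equations pairwise → linear system) gives (x, y) ≈ (89.4, -131.5).
Distances from that point to each station vs reported:
  N_06: calculated 81.7 vs reported 20.5 → residual 61.2 km
  N_07: calculated 246.2 vs reported 246.3 → residual 0.1 km
  N_08: calculated 187.5 vs reported 187.6 → residual 0.1 km
  N_09: calculated 193.6 vs reported 193.7 → residual 0.1 km
N_07, N_08, N_09 are mutually consistent (residuals ≈ 0); N_06 is off by 61.2 km.

N_06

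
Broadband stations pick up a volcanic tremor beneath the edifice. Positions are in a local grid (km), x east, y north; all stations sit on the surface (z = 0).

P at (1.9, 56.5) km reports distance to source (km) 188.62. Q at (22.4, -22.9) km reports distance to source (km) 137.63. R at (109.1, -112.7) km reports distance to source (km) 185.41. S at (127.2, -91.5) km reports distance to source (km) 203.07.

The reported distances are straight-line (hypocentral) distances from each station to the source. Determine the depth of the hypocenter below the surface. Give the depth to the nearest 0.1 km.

64.4 km

Each station gives a sphere (x−x_i)² + (y−y_i)² + z² = d_i² (stations at z=0).
Subtracting the P sphere from Q and R: z² cancels, leaving linear equations in x and y:
41.0 x − 158.8 y = 14465.80
214.4 x − 338.4 y = 22608.88
Solving: x ≈ -64.689, y ≈ -107.796 km (keep extra digits for the depth step; rounded: -64.7, -107.8).
Then from the P sphere: z² = 188.62² − (x − 1.9)² − (y − 56.5)² with x = -64.689, y = -107.796, so z ≈ 64.422 ≈ 64.4 km.
Check against S (with the unrounded solution): distance 203.07 ≈ 203.07 km. ✓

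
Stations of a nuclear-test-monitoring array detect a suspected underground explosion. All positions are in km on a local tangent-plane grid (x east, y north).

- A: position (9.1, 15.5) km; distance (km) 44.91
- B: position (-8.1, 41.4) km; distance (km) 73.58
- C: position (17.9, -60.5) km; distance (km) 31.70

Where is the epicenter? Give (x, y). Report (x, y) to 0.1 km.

Circle about each station: (x − 9.1)² + (y − 15.5)² = 44.91²; (x + 8.1)² + (y − 41.4)² = 73.58²; (x − 17.9)² + (y + 60.5)² = 31.70².
Subtracting the A equation from the B and C equations removes the quadratic terms:
-34.4 x + 51.8 y = -1940.60
17.6 x − 152.0 y = 4669.62
Solving the 2×2 system: x ≈ 12.3, y ≈ -29.3 km.

x ≈ 12.3 km, y ≈ -29.3 km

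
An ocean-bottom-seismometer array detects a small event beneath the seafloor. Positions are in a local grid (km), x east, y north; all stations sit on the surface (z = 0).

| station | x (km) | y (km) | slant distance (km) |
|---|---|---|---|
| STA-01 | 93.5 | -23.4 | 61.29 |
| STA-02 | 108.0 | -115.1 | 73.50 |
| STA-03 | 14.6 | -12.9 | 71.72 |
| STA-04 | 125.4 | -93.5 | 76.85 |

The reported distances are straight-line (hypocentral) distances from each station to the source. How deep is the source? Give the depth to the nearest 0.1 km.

Each station gives a sphere (x−x_i)² + (y−y_i)² + z² = d_i² (stations at z=0).
Subtracting the STA-01 sphere from STA-02 and STA-03: z² cancels, leaving linear equations in x and y:
29.0 x − 183.4 y = 13976.41
-157.8 x + 21.0 y = -10297.53
Solving: x ≈ 56.300, y ≈ -67.305 km (keep extra digits for the depth step; rounded: 56.3, -67.3).
Then from the STA-01 sphere: z² = 61.29² − (x − 93.5)² − (y + 23.4)² with x = 56.300, y = -67.305, so z ≈ 21.094 ≈ 21.1 km.

depth ≈ 21.1 km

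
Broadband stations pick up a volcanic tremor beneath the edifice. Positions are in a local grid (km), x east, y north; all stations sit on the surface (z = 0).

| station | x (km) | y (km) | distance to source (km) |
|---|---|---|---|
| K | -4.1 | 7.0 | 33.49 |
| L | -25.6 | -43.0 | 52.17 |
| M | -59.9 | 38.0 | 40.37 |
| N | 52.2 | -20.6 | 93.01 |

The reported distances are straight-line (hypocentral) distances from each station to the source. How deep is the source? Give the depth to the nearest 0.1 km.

10.2 km

Each station gives a sphere (x−x_i)² + (y−y_i)² + z² = d_i² (stations at z=0).
Subtracting the K sphere from L and M: z² cancels, leaving linear equations in x and y:
-43.0 x − 100.0 y = 838.42
-111.6 x + 62.0 y = 4458.04
Solving: x ≈ -36.004, y ≈ 7.097 km (keep extra digits for the depth step; rounded: -36.0, 7.1).
Then from the K sphere: z² = 33.49² − (x + 4.1)² − (y − 7.0)² with x = -36.004, y = 7.097, so z ≈ 10.184 ≈ 10.2 km.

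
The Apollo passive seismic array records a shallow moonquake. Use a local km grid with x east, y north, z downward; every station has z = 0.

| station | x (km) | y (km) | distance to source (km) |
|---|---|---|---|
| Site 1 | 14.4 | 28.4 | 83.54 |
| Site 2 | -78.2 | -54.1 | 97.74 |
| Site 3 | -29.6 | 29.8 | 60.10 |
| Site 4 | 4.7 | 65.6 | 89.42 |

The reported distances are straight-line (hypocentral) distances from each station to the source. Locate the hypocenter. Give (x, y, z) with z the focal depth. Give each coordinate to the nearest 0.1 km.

(-46.2, 18.8, 56.7)

Each station gives a sphere (x−x_i)² + (y−y_i)² + z² = d_i² (stations at z=0).
Subtracting the Site 1 sphere from Site 2 and Site 3: z² cancels, leaving linear equations in x and y:
-185.2 x − 165.0 y = 5453.95
-88.0 x + 2.8 y = 4117.20
Solving: x ≈ -46.189, y ≈ 18.789 km (keep extra digits for the depth step; rounded: -46.2, 18.8).
Then from the Site 1 sphere: z² = 83.54² − (x − 14.4)² − (y − 28.4)² with x = -46.189, y = 18.789, so z ≈ 56.706 ≈ 56.7 km.
Check against Site 4 (with the unrounded solution): distance 89.42 ≈ 89.42 km. ✓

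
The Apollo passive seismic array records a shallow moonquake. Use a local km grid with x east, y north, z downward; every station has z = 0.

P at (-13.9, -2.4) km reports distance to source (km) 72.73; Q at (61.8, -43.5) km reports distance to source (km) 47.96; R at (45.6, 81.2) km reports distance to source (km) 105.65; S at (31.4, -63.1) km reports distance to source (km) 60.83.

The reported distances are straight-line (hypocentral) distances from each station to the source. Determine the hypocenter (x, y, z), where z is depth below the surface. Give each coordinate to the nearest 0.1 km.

Each station gives a sphere (x−x_i)² + (y−y_i)² + z² = d_i² (stations at z=0).
Subtracting the P sphere from Q and R: z² cancels, leaving linear equations in x and y:
151.4 x − 82.2 y = 8502.01
119.0 x + 167.2 y = 2601.56
Solving: x ≈ 46.598, y ≈ -17.605 km (keep extra digits for the depth step; rounded: 46.6, -17.6).
Then from the P sphere: z² = 72.73² − (x + 13.9)² − (y + 2.4)² with x = 46.598, y = -17.605, so z ≈ 37.396 ≈ 37.4 km.

x ≈ 46.6 km, y ≈ -17.6 km, depth ≈ 37.4 km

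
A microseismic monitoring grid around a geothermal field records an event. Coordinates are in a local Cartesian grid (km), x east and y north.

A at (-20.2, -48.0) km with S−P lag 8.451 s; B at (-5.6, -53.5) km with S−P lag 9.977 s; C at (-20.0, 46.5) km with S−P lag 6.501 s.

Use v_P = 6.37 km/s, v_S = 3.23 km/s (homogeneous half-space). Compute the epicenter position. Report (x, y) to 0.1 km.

Distance from S−P lag: d = Δt · v_P v_S / (v_P − v_S) = Δt · (6.37·3.23)/(6.37−3.23) ≈ 6.5526·Δt.
So d_A = 55.38, d_B = 65.38, d_C = 42.60 km.
Circle about each station: (x + 20.2)² + (y + 48.0)² = 55.38²; (x + 5.6)² + (y + 53.5)² = 65.38²; (x + 20.0)² + (y − 46.5)² = 42.60².
Subtracting the A equation from the B and C equations removes the quadratic terms:
29.2 x − 11.0 y = -1026.03
0.4 x + 189.0 y = 1102.39
Solving the 2×2 system: x ≈ -32.9, y ≈ 5.9 km.
Check against A (with the unrounded x, y): √((x + 20.2)²+(y + 48.0)²) = 55.38 ≈ 55.38 km. ✓

x ≈ -32.9 km, y ≈ 5.9 km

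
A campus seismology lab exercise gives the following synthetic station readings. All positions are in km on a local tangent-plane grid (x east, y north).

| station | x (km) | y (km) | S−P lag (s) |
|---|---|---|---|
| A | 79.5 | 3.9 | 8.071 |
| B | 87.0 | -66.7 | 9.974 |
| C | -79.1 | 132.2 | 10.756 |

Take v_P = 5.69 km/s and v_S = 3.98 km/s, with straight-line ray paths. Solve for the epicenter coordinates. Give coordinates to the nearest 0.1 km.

x ≈ -27.3 km, y ≈ -0.5 km

Distance from S−P lag: d = Δt · v_P v_S / (v_P − v_S) = Δt · (5.69·3.98)/(5.69−3.98) ≈ 13.2434·Δt.
So d_A = 106.89, d_B = 132.09, d_C = 142.45 km.
Circle about each station: (x − 79.5)² + (y − 3.9)² = 106.89²; (x − 87.0)² + (y + 66.7)² = 132.09²; (x + 79.1)² + (y − 132.2)² = 142.45².
Subtracting the A equation from the B and C equations removes the quadratic terms:
15.0 x − 141.2 y = -339.87
-317.2 x + 256.6 y = 8531.66
Solving the 2×2 system: x ≈ -27.3, y ≈ -0.5 km.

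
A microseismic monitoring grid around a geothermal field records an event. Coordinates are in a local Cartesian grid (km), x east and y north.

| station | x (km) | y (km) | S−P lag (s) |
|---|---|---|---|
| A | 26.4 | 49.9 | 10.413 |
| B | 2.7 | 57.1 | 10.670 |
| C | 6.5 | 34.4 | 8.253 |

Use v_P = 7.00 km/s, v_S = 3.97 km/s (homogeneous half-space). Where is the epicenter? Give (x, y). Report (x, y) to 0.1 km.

Distance from S−P lag: d = Δt · v_P v_S / (v_P − v_S) = Δt · (7.00·3.97)/(7.00−3.97) ≈ 9.1716·Δt.
So d_A = 95.50, d_B = 97.86, d_C = 75.69 km.
Circle about each station: (x − 26.4)² + (y − 49.9)² = 95.50²; (x − 2.7)² + (y − 57.1)² = 97.86²; (x − 6.5)² + (y − 34.4)² = 75.69².
Subtracting the A equation from the B and C equations removes the quadratic terms:
-47.4 x + 14.4 y = -375.60
-39.8 x − 31.0 y = 1429.91
Solving the 2×2 system: x ≈ -4.4, y ≈ -40.5 km.

-4.4 km east, -40.5 km north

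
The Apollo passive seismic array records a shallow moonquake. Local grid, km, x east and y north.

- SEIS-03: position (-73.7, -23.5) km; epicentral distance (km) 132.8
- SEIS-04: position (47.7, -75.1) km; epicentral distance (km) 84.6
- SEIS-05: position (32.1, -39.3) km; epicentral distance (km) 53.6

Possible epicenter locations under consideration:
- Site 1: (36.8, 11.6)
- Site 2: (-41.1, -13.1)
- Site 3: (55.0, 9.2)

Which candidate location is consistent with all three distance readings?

Site 3

For each candidate, compare |candidate − station| to the reported distance:
Site 1: residuals SEIS-03 16.9, SEIS-04 2.8, SEIS-05 2.5 → max 16.9 km
Site 2: residuals SEIS-03 98.6, SEIS-04 23.7, SEIS-05 24.1 → max 98.6 km
Site 3: residuals SEIS-03 0.0, SEIS-04 0.0, SEIS-05 0.0 → max 0.0 km
Only Site 3 has all residuals ≈ 0.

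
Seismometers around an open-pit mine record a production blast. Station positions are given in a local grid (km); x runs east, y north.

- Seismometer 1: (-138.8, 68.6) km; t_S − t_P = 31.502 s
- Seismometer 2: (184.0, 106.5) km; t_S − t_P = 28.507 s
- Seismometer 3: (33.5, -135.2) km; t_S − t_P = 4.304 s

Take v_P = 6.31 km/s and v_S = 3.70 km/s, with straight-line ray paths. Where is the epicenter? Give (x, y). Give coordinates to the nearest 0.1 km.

(69.4, -121.3)

Distance from S−P lag: d = Δt · v_P v_S / (v_P − v_S) = Δt · (6.31·3.70)/(6.31−3.70) ≈ 8.9452·Δt.
So d_Seismometer 1 = 281.79, d_Seismometer 2 = 255.00, d_Seismometer 3 = 38.50 km.
Circle about each station: (x + 138.8)² + (y − 68.6)² = 281.79²; (x − 184.0)² + (y − 106.5)² = 255.00²; (x − 33.5)² + (y + 135.2)² = 38.50².
Subtracting the Seismometer 1 equation from the Seismometer 2 and Seismometer 3 equations removes the quadratic terms:
645.6 x + 75.8 y = 35607.45
344.6 x − 407.6 y = 73353.24
Solving the 2×2 system: x ≈ 69.4, y ≈ -121.3 km.
Check against Seismometer 1 (with the unrounded x, y): √((x + 138.8)²+(y − 68.6)²) = 281.79 ≈ 281.79 km. ✓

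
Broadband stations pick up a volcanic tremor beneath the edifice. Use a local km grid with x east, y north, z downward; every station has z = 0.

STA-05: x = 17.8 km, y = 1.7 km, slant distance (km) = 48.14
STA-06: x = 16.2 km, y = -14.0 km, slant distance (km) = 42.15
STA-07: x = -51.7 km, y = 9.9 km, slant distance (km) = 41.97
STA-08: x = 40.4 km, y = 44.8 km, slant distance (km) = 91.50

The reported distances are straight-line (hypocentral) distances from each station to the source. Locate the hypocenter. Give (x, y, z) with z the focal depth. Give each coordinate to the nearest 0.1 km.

Each station gives a sphere (x−x_i)² + (y−y_i)² + z² = d_i² (stations at z=0).
Subtracting the STA-05 sphere from STA-06 and STA-07: z² cancels, leaving linear equations in x and y:
-3.2 x − 31.4 y = 679.55
-139.0 x + 16.4 y = 3007.15
Solving: x ≈ -23.900, y ≈ -19.206 km (keep extra digits for the depth step; rounded: -23.9, -19.2).
Then from the STA-05 sphere: z² = 48.14² − (x − 17.8)² − (y − 1.7)² with x = -23.900, y = -19.206, so z ≈ 11.896 ≈ 11.9 km.

x ≈ -23.9 km, y ≈ -19.2 km, depth ≈ 11.9 km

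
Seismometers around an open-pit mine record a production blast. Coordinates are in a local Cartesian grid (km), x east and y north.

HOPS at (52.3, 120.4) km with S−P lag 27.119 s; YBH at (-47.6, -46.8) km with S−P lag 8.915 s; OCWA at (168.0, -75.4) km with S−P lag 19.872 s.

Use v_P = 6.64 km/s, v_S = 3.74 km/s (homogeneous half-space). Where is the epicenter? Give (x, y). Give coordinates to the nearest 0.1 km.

x ≈ 0.6 km, y ≈ -106.0 km

Distance from S−P lag: d = Δt · v_P v_S / (v_P − v_S) = Δt · (6.64·3.74)/(6.64−3.74) ≈ 8.5633·Δt.
So d_HOPS = 232.23, d_YBH = 76.34, d_OCWA = 170.17 km.
Circle about each station: (x − 52.3)² + (y − 120.4)² = 232.23²; (x + 47.6)² + (y + 46.8)² = 76.34²; (x − 168.0)² + (y + 75.4)² = 170.17².
Subtracting pairs of circle equations eliminates x²+y² and gives linear equations (the radical axes):
-199.8 x − 334.4 y = 35327.53
231.4 x − 391.6 y = 41650.65
Solving the 2×2 system: x ≈ 0.6, y ≈ -106.0 km.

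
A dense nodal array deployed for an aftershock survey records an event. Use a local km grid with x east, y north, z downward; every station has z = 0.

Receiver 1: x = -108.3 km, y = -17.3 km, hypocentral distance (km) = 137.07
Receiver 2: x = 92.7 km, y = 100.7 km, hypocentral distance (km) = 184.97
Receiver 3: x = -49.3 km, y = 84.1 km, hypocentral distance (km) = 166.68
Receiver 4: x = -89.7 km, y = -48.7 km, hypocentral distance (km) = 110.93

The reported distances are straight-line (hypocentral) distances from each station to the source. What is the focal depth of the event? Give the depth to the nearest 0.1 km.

z ≈ 20.8 km

Each station gives a sphere (x−x_i)² + (y−y_i)² + z² = d_i² (stations at z=0).
Subtracting the Receiver 1 sphere from Receiver 2 and Receiver 3: z² cancels, leaving linear equations in x and y:
402.0 x + 236.0 y = -8720.12
118.0 x + 202.8 y = -11518.92
Solving: x ≈ 17.699, y ≈ -67.097 km (keep extra digits for the depth step; rounded: 17.7, -67.1).
Then from the Receiver 1 sphere: z² = 137.07² − (x + 108.3)² − (y + 17.3)² with x = 17.699, y = -67.097, so z ≈ 20.801 ≈ 20.8 km.
Check against Receiver 4 (with the unrounded solution): distance 110.93 ≈ 110.93 km. ✓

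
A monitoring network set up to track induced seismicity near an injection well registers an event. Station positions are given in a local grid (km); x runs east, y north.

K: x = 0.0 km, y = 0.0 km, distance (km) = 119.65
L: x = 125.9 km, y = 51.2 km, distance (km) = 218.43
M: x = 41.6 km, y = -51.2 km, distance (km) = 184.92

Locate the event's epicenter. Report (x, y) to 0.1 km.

(-90.9, 77.8)

Circle about each station: x² + y² = 119.65²; (x − 125.9)² + (y − 51.2)² = 218.43²; (x − 41.6)² + (y + 51.2)² = 184.92².
Subtracting the K equation from the L and M equations removes the quadratic terms:
251.8 x + 102.4 y = -14923.29
83.2 x − 102.4 y = -15527.28
Solving the 2×2 system: x ≈ -90.9, y ≈ 77.8 km.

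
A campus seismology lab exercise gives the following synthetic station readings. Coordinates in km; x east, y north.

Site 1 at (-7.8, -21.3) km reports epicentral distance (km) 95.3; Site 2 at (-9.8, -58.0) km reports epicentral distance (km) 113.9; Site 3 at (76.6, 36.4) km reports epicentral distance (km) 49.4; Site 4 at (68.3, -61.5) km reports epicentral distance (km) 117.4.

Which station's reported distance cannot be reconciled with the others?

Site 1

Solve using three stations at a time. Using Site 2, Site 3, Site 4 (subtract circle equations pairwise → linear system) gives (x, y) ≈ (28.9, 49.1).
Distances from that point to each station vs reported:
  Site 1: calculated 79.4 vs reported 95.3 → residual 15.9 km
  Site 2: calculated 113.9 vs reported 113.9 → residual 0.0 km
  Site 3: calculated 49.3 vs reported 49.4 → residual 0.1 km
  Site 4: calculated 117.4 vs reported 117.4 → residual 0.0 km
Site 2, Site 3, Site 4 are mutually consistent (residuals ≈ 0); Site 1 is off by 15.9 km.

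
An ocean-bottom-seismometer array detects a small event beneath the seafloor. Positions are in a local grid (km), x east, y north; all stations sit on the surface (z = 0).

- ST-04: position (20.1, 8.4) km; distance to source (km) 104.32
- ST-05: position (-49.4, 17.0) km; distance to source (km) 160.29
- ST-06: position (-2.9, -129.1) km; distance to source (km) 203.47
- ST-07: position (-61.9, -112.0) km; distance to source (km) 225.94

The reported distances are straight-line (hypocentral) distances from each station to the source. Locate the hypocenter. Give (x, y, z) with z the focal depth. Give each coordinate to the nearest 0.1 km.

Each station gives a sphere (x−x_i)² + (y−y_i)² + z² = d_i² (stations at z=0).
Subtracting the ST-04 sphere from ST-05 and ST-06: z² cancels, leaving linear equations in x and y:
-139.0 x + 17.2 y = -12555.43
-46.0 x − 275.0 y = -14316.73
Solving: x ≈ 94.807, y ≈ 36.202 km (keep extra digits for the depth step; rounded: 94.8, 36.2).
Then from the ST-04 sphere: z² = 104.32² − (x − 20.1)² − (y − 8.4)² with x = 94.807, y = 36.202, so z ≈ 67.295 ≈ 67.3 km.

x ≈ 94.8 km, y ≈ 36.2 km, depth ≈ 67.3 km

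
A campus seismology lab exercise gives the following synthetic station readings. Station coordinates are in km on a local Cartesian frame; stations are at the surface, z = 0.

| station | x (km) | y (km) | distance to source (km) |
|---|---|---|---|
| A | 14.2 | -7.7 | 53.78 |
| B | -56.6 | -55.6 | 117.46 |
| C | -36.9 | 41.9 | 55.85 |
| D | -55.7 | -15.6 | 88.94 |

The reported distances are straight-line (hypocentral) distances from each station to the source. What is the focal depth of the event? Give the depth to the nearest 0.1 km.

Each station gives a sphere (x−x_i)² + (y−y_i)² + z² = d_i² (stations at z=0).
Subtracting the A sphere from B and C: z² cancels, leaving linear equations in x and y:
-141.6 x − 95.8 y = -4870.57
-102.2 x + 99.2 y = 2629.36
Solving: x ≈ 9.702, y ≈ 36.501 km (keep extra digits for the depth step; rounded: 9.7, 36.5).
Then from the A sphere: z² = 53.78² − (x − 14.2)² − (y + 7.7)² with x = 9.702, y = 36.501, so z ≈ 30.304 ≈ 30.3 km.

depth ≈ 30.3 km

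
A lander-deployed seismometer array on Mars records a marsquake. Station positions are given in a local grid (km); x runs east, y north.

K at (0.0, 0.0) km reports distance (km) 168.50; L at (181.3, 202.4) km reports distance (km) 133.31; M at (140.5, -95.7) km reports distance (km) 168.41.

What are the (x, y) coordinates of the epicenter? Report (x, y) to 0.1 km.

Circle about each station: x² + y² = 168.50²; (x − 181.3)² + (y − 202.4)² = 133.31²; (x − 140.5)² + (y + 95.7)² = 168.41².
Subtracting the K equation from the L and M equations removes the quadratic terms:
362.6 x + 404.8 y = 84456.14
281.0 x − 191.4 y = 28929.06
Solving the 2×2 system: x ≈ 152.2, y ≈ 72.3 km.
Check against K (with the unrounded x, y): √(x²+y²) = 168.50 ≈ 168.50 km. ✓

152.2 km east, 72.3 km north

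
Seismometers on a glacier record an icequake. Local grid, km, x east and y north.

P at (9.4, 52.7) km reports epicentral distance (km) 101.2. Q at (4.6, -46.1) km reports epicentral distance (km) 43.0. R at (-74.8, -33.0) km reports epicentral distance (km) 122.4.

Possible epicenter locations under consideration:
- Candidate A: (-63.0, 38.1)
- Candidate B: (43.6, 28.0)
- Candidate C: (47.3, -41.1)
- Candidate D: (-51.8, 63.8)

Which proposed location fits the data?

Candidate C

For each candidate, compare |candidate − station| to the reported distance:
Candidate A: residuals P 27.3, Q 65.0, R 50.3 → max 65.0 km
Candidate B: residuals P 59.0, Q 40.7, R 10.8 → max 59.0 km
Candidate C: residuals P 0.0, Q 0.0, R 0.0 → max 0.0 km
Candidate D: residuals P 39.0, Q 80.5, R 22.9 → max 80.5 km
Only Candidate C has all residuals ≈ 0.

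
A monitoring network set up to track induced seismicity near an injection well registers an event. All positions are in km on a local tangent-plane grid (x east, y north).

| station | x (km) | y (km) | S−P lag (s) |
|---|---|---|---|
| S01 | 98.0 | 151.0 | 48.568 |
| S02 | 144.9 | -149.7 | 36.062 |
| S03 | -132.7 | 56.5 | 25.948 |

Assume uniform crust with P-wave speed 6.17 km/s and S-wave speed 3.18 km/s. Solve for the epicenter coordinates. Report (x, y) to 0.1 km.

x ≈ -88.0 km, y ≈ -107.8 km

Distance from S−P lag: d = Δt · v_P v_S / (v_P − v_S) = Δt · (6.17·3.18)/(6.17−3.18) ≈ 6.5621·Δt.
So d_S01 = 318.71, d_S02 = 236.64, d_S03 = 170.27 km.
Circle about each station: (x − 98.0)² + (y − 151.0)² = 318.71²; (x − 144.9)² + (y + 149.7)² = 236.64²; (x + 132.7)² + (y − 56.5)² = 170.27².
Subtracting the S01 equation from the S02 and S03 equations removes the quadratic terms:
93.8 x − 601.4 y = 56578.67
-461.4 x − 189.0 y = 60980.73
Solving the 2×2 system: x ≈ -88.0, y ≈ -107.8 km.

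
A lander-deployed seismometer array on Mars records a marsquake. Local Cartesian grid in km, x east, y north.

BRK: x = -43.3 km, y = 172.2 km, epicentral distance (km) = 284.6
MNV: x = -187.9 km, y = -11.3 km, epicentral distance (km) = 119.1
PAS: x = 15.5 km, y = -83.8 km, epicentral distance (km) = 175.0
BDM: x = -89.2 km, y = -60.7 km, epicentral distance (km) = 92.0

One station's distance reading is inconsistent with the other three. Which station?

BRK

Solve using three stations at a time. Using MNV, PAS, BDM (subtract circle equations pairwise → linear system) gives (x, y) ≈ (-154.5, -125.7).
Distances from that point to each station vs reported:
  BRK: calculated 318.0 vs reported 284.6 → residual 33.4 km
  MNV: calculated 119.2 vs reported 119.1 → residual 0.1 km
  PAS: calculated 175.1 vs reported 175.0 → residual 0.1 km
  BDM: calculated 92.1 vs reported 92.0 → residual 0.1 km
MNV, PAS, BDM are mutually consistent (residuals ≈ 0); BRK is off by 33.4 km.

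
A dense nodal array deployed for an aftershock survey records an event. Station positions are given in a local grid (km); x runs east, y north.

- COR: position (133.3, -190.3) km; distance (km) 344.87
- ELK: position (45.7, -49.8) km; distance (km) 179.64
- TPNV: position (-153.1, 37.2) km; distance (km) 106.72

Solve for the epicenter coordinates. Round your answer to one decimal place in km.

Circle about each station: (x − 133.3)² + (y + 190.3)² = 344.87²; (x − 45.7)² + (y + 49.8)² = 179.64²; (x + 153.1)² + (y − 37.2)² = 106.72².
Subtracting the COR equation from the ELK and TPNV equations removes the quadratic terms:
-175.2 x + 281.0 y = 37250.34
-572.8 x + 455.0 y = 78386.63
Solving the 2×2 system: x ≈ -62.5, y ≈ 93.6 km.

(-62.5, 93.6)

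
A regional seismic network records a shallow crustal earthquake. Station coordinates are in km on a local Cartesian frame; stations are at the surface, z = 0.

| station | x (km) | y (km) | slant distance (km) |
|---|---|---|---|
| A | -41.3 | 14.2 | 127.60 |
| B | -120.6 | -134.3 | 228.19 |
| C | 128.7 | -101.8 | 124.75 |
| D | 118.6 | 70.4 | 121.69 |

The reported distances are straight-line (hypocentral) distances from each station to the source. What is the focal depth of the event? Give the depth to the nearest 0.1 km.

z ≈ 64.8 km

Each station gives a sphere (x−x_i)² + (y−y_i)² + z² = d_i² (stations at z=0).
Subtracting the A sphere from B and C: z² cancels, leaving linear equations in x and y:
-158.6 x − 297.0 y = -5115.40
340.0 x − 232.0 y = 25738.80
Solving: x ≈ 64.099, y ≈ -17.006 km (keep extra digits for the depth step; rounded: 64.1, -17.0).
Then from the A sphere: z² = 127.60² − (x + 41.3)² − (y − 14.2)² with x = 64.099, y = -17.006, so z ≈ 64.800 ≈ 64.8 km.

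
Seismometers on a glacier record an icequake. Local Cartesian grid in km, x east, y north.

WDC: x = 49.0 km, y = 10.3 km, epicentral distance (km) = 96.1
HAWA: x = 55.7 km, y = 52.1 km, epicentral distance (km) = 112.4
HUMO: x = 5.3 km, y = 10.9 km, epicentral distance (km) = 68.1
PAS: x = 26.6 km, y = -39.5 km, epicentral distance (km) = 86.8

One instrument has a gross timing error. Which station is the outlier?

HUMO

Solve using three stations at a time. Using WDC, HAWA, PAS (subtract circle equations pairwise → linear system) gives (x, y) ≈ (-47.0, 6.5).
Distances from that point to each station vs reported:
  WDC: calculated 96.1 vs reported 96.1 → residual 0.0 km
  HAWA: calculated 112.4 vs reported 112.4 → residual 0.0 km
  HUMO: calculated 52.5 vs reported 68.1 → residual 15.6 km
  PAS: calculated 86.8 vs reported 86.8 → residual 0.0 km
WDC, HAWA, PAS are mutually consistent (residuals ≈ 0); HUMO is off by 15.6 km.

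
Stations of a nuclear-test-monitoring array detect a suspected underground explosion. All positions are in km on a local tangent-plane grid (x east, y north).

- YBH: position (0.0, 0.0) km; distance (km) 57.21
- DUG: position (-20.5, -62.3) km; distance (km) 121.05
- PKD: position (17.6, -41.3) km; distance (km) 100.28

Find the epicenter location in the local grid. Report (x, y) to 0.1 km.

Circle about each station: x² + y² = 57.21²; (x + 20.5)² + (y + 62.3)² = 121.05²; (x − 17.6)² + (y + 41.3)² = 100.28².
Subtracting pairs of circle equations eliminates x²+y² and gives linear equations (the radical axes):
-41.0 x − 124.6 y = -7078.58
35.2 x − 82.6 y = -4767.64
Solving the 2×2 system: x ≈ -1.2, y ≈ 57.2 km.

(-1.2, 57.2)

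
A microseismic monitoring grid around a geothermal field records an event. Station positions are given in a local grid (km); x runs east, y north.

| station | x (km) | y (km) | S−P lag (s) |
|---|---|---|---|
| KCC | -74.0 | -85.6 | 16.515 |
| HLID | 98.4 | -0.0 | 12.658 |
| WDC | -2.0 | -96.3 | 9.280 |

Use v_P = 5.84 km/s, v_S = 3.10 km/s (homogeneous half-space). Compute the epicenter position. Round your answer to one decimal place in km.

x ≈ 25.9 km, y ≈ -41.7 km

Distance from S−P lag: d = Δt · v_P v_S / (v_P − v_S) = Δt · (5.84·3.10)/(5.84−3.10) ≈ 6.6073·Δt.
So d_KCC = 109.12, d_HLID = 83.64, d_WDC = 61.32 km.
Circle about each station: (x + 74.0)² + (y + 85.6)² = 109.12²; (x − 98.4)² + y² = 83.64²; (x + 2.0)² + (y + 96.3)² = 61.32².
Subtracting the KCC equation from the HLID and WDC equations removes the quadratic terms:
344.8 x + 171.2 y = 1790.72
144.0 x − 21.4 y = 4621.36
Solving the 2×2 system: x ≈ 25.9, y ≈ -41.7 km.
Check against KCC (with the unrounded x, y): √((x + 74.0)²+(y + 85.6)²) = 109.12 ≈ 109.12 km. ✓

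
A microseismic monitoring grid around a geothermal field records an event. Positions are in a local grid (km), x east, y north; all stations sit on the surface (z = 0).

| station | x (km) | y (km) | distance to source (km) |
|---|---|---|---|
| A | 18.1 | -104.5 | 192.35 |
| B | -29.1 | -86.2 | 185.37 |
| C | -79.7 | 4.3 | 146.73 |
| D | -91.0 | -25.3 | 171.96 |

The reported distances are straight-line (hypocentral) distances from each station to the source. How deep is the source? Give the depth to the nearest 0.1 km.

z ≈ 53.3 km

Each station gives a sphere (x−x_i)² + (y−y_i)² + z² = d_i² (stations at z=0).
Subtracting the A sphere from B and C: z² cancels, leaving linear equations in x and y:
-94.4 x + 36.6 y = -334.12
-195.6 x + 217.6 y = 10591.55
Solving: x ≈ 34.400, y ≈ 79.596 km (keep extra digits for the depth step; rounded: 34.4, 79.6).
Then from the A sphere: z² = 192.35² − (x − 18.1)² − (y + 104.5)² with x = 34.400, y = 79.596, so z ≈ 53.306 ≈ 53.3 km.
Check against D (with the unrounded solution): distance 171.96 ≈ 171.96 km. ✓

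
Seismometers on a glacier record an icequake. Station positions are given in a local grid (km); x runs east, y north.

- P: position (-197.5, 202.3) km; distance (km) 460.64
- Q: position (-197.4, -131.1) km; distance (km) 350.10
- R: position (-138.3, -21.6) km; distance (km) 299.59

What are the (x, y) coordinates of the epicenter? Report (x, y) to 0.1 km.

Circle about each station: (x + 197.5)² + (y − 202.3)² = 460.64²; (x + 197.4)² + (y + 131.1)² = 350.10²; (x + 138.3)² + (y + 21.6)² = 299.59².
Subtracting the P equation from the Q and R equations removes the quadratic terms:
0.2 x − 666.8 y = 65841.63
118.4 x − 447.8 y = 62096.95
Solving the 2×2 system: x ≈ 151.2, y ≈ -98.7 km.
Check against P (with the unrounded x, y): √((x + 197.5)²+(y − 202.3)²) = 460.63 ≈ 460.64 km. ✓

151.2 km east, -98.7 km north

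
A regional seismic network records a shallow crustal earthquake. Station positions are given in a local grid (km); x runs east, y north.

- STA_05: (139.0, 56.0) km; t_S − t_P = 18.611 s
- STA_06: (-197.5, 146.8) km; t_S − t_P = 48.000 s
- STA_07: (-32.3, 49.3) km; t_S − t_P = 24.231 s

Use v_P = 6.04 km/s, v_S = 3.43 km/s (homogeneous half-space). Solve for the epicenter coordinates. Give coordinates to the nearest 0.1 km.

103.1 km east, -87.3 km north

Distance from S−P lag: d = Δt · v_P v_S / (v_P − v_S) = Δt · (6.04·3.43)/(6.04−3.43) ≈ 7.9376·Δt.
So d_STA_05 = 147.73, d_STA_06 = 381.01, d_STA_07 = 192.34 km.
Circle about each station: (x − 139.0)² + (y − 56.0)² = 147.73²; (x + 197.5)² + (y − 146.8)² = 381.01²; (x + 32.3)² + (y − 49.3)² = 192.34².
Subtracting pairs of circle equations eliminates x²+y² and gives linear equations (the radical axes):
-673.0 x + 181.6 y = -85244.98
-342.6 x − 13.4 y = -34153.74
Solving the 2×2 system: x ≈ 103.1, y ≈ -87.3 km.
Check against STA_05 (with the unrounded x, y): √((x − 139.0)²+(y − 56.0)²) = 147.74 ≈ 147.73 km. ✓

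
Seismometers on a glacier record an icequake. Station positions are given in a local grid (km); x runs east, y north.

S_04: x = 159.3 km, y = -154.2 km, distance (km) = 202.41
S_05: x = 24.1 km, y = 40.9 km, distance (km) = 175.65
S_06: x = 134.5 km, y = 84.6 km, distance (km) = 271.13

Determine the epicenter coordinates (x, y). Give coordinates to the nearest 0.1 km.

-40.6 km east, -122.4 km north

Circle about each station: (x − 159.3)² + (y + 154.2)² = 202.41²; (x − 24.1)² + (y − 40.9)² = 175.65²; (x − 134.5)² + (y − 84.6)² = 271.13².
Subtracting pairs of circle equations eliminates x²+y² and gives linear equations (the radical axes):
-270.4 x + 390.2 y = -36783.62
-49.6 x + 477.6 y = -56448.39
Solving the 2×2 system: x ≈ -40.6, y ≈ -122.4 km.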